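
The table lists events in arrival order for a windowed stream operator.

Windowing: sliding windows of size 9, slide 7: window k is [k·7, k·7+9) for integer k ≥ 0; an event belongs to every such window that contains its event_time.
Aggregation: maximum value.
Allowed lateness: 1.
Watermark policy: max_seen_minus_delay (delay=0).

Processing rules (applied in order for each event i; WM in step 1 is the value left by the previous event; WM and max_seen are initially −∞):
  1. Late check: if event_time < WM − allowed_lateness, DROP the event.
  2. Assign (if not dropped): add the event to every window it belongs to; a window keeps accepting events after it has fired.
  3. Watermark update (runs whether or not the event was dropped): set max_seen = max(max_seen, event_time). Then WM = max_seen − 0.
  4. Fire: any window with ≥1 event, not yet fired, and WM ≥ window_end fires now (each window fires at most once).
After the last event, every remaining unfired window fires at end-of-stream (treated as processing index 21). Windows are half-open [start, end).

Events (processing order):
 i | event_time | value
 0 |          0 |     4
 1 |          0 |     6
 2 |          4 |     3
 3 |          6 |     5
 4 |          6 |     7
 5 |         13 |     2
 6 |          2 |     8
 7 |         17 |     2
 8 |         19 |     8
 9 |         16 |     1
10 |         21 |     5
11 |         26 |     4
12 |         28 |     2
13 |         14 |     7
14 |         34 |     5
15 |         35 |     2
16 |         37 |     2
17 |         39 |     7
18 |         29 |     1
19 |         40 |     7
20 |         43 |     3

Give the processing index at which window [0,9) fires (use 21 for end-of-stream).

i=0 t=0 v=4: → [0,9); WM=0
i=1 t=0 v=6: → [0,9); WM=0
i=2 t=4 v=3: → [0,9); WM=4
i=3 t=6 v=5: → [0,9); WM=6
i=4 t=6 v=7: → [0,9); WM=6
i=5 t=13 v=2: → [7,16); WM=13; [0,9) fires=7
i=6 t=2 v=8: DROP (t<13-1); WM=13
i=7 t=17 v=2: → [14,23); WM=17; [7,16) fires=2
i=8 t=19 v=8: → [14,23); WM=19
i=9 t=16 v=1: DROP (t<19-1); WM=19
i=10 t=21 v=5: → [21,30),[14,23); WM=21
i=11 t=26 v=4: → [21,30); WM=26; [14,23) fires=8
i=12 t=28 v=2: → [28,37),[21,30); WM=28
i=13 t=14 v=7: DROP (t<28-1); WM=28
i=14 t=34 v=5: → [28,37); WM=34; [21,30) fires=5
i=15 t=35 v=2: → [35,44),[28,37); WM=35
i=16 t=37 v=2: → [35,44); WM=37; [28,37) fires=5
i=17 t=39 v=7: → [35,44); WM=39
i=18 t=29 v=1: DROP (t<39-1); WM=39
i=19 t=40 v=7: → [35,44); WM=40
i=20 t=43 v=3: → [42,51),[35,44); WM=43

5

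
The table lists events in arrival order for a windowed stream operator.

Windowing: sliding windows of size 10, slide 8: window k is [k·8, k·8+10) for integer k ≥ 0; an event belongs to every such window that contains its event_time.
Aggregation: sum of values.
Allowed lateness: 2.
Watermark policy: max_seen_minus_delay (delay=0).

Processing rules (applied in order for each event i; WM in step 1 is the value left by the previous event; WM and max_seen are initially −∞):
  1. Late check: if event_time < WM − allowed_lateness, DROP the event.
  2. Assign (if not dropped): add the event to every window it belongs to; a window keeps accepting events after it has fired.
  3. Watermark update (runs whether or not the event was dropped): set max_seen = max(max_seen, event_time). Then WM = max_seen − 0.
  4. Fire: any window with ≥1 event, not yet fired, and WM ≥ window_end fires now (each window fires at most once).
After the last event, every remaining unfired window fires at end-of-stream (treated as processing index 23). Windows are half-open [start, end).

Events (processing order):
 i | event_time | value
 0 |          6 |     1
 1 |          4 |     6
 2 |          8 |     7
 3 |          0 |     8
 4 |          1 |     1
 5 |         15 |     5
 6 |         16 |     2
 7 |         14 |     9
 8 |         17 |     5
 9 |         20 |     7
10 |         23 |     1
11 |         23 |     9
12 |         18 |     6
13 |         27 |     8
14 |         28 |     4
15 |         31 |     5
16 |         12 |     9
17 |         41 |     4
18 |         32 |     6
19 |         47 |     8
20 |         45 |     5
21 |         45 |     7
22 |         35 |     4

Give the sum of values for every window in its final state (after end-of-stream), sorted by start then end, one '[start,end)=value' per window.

[0,10)=14 [8,18)=28 [16,26)=24 [24,34)=17 [32,42)=4 [40,50)=24

i=0 t=6 v=1: → [0,10); WM=6
i=1 t=4 v=6: → [0,10); WM=6
i=2 t=8 v=7: → [8,18),[0,10); WM=8
i=3 t=0 v=8: DROP (t<8-2); WM=8
i=4 t=1 v=1: DROP (t<8-2); WM=8
i=5 t=15 v=5: → [8,18); WM=15; [0,10) fires=14
i=6 t=16 v=2: → [16,26),[8,18); WM=16
i=7 t=14 v=9: → [8,18); WM=16
i=8 t=17 v=5: → [16,26),[8,18); WM=17
i=9 t=20 v=7: → [16,26); WM=20; [8,18) fires=28
i=10 t=23 v=1: → [16,26); WM=23
i=11 t=23 v=9: → [16,26); WM=23
i=12 t=18 v=6: DROP (t<23-2); WM=23
i=13 t=27 v=8: → [24,34); WM=27; [16,26) fires=24
i=14 t=28 v=4: → [24,34); WM=28
i=15 t=31 v=5: → [24,34); WM=31
i=16 t=12 v=9: DROP (t<31-2); WM=31
i=17 t=41 v=4: → [40,50),[32,42); WM=41; [24,34) fires=17
i=18 t=32 v=6: DROP (t<41-2); WM=41
i=19 t=47 v=8: → [40,50); WM=47; [32,42) fires=4
i=20 t=45 v=5: → [40,50); WM=47
i=21 t=45 v=7: → [40,50); WM=47
i=22 t=35 v=4: DROP (t<47-2); WM=47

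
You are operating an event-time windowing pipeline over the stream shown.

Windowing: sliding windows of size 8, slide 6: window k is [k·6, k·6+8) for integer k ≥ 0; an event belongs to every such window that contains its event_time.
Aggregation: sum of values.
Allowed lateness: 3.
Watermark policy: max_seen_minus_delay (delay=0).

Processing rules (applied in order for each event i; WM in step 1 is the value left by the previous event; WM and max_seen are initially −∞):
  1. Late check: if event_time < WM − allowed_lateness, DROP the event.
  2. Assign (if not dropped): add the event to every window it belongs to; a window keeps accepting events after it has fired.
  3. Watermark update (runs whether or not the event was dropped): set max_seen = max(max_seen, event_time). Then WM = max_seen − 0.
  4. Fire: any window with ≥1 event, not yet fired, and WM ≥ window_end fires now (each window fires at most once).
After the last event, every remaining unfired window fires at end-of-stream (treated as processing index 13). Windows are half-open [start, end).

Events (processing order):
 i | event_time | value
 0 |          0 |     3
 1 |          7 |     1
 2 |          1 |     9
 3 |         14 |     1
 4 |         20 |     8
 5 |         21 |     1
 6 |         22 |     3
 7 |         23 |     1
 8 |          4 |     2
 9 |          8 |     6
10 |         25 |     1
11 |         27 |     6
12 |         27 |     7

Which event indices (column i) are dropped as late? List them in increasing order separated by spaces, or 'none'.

2 8 9

i=0 t=0 v=3: → [0,8); WM=0
i=1 t=7 v=1: → [6,14),[0,8); WM=7
i=2 t=1 v=9: DROP (t<7-3); WM=7
i=3 t=14 v=1: → [12,20); WM=14; [0,8) fires=4 [6,14) fires=1
i=4 t=20 v=8: → [18,26); WM=20; [12,20) fires=1
i=5 t=21 v=1: → [18,26); WM=21
i=6 t=22 v=3: → [18,26); WM=22
i=7 t=23 v=1: → [18,26); WM=23
i=8 t=4 v=2: DROP (t<23-3); WM=23
i=9 t=8 v=6: DROP (t<23-3); WM=23
i=10 t=25 v=1: → [24,32),[18,26); WM=25
i=11 t=27 v=6: → [24,32); WM=27; [18,26) fires=14
i=12 t=27 v=7: → [24,32); WM=27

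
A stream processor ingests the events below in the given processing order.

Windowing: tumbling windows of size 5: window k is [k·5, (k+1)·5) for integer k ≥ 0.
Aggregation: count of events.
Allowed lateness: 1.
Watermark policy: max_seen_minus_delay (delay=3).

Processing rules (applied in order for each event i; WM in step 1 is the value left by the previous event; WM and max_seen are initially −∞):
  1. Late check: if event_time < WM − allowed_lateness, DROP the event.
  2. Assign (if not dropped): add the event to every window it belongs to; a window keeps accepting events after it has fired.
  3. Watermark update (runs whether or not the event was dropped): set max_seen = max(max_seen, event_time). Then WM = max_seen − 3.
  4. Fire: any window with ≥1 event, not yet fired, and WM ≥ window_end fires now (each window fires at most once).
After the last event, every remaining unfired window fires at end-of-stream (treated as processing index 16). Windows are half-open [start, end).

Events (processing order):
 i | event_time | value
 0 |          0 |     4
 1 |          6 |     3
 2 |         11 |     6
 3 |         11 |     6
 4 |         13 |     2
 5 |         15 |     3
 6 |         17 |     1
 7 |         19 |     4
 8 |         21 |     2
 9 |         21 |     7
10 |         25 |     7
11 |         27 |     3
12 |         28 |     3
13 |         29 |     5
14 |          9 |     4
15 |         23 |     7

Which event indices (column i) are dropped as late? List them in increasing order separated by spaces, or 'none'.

i=0 t=0 v=4: → [0,5); WM=-3
i=1 t=6 v=3: → [5,10); WM=3
i=2 t=11 v=6: → [10,15); WM=8; [0,5) fires=1
i=3 t=11 v=6: → [10,15); WM=8
i=4 t=13 v=2: → [10,15); WM=10; [5,10) fires=1
i=5 t=15 v=3: → [15,20); WM=12
i=6 t=17 v=1: → [15,20); WM=14
i=7 t=19 v=4: → [15,20); WM=16; [10,15) fires=3
i=8 t=21 v=2: → [20,25); WM=18
i=9 t=21 v=7: → [20,25); WM=18
i=10 t=25 v=7: → [25,30); WM=22; [15,20) fires=3
i=11 t=27 v=3: → [25,30); WM=24
i=12 t=28 v=3: → [25,30); WM=25; [20,25) fires=2
i=13 t=29 v=5: → [25,30); WM=26
i=14 t=9 v=4: DROP (t<26-1); WM=26
i=15 t=23 v=7: DROP (t<26-1); WM=26

14 15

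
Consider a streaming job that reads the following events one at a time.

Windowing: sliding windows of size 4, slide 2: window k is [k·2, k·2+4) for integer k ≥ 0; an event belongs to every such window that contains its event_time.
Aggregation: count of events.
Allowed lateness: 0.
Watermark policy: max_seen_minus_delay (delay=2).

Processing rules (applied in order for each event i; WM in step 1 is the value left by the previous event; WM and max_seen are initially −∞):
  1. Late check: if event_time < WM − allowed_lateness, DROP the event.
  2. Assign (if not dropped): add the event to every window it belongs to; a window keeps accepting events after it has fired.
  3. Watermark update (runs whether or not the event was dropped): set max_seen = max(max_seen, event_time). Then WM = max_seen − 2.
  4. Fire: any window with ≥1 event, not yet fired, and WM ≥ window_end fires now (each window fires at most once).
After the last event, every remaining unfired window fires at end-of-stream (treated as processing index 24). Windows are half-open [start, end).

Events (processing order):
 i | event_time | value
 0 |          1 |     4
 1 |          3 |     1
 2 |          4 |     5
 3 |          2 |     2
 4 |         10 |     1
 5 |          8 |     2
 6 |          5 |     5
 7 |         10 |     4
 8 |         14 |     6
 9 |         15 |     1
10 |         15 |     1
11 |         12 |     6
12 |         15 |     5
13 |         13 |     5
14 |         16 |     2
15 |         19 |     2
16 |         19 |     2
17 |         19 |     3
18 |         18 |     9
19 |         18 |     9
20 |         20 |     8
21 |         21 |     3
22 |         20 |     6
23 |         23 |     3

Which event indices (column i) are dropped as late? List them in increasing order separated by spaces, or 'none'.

i=0 t=1 v=4: → [0,4); WM=-1
i=1 t=3 v=1: → [2,6),[0,4); WM=1
i=2 t=4 v=5: → [4,8),[2,6); WM=2
i=3 t=2 v=2: → [2,6),[0,4); WM=2
i=4 t=10 v=1: → [10,14),[8,12); WM=8; [0,4) fires=3 [2,6) fires=3 [4,8) fires=1
i=5 t=8 v=2: → [8,12),[6,10); WM=8
i=6 t=5 v=5: DROP (t<8-0); WM=8
i=7 t=10 v=4: → [10,14),[8,12); WM=8
i=8 t=14 v=6: → [14,18),[12,16); WM=12; [6,10) fires=1 [8,12) fires=3
i=9 t=15 v=1: → [14,18),[12,16); WM=13
i=10 t=15 v=1: → [14,18),[12,16); WM=13
i=11 t=12 v=6: DROP (t<13-0); WM=13
i=12 t=15 v=5: → [14,18),[12,16); WM=13
i=13 t=13 v=5: → [12,16),[10,14); WM=13
i=14 t=16 v=2: → [16,20),[14,18); WM=14; [10,14) fires=3
i=15 t=19 v=2: → [18,22),[16,20); WM=17; [12,16) fires=5
i=16 t=19 v=2: → [18,22),[16,20); WM=17
i=17 t=19 v=3: → [18,22),[16,20); WM=17
i=18 t=18 v=9: → [18,22),[16,20); WM=17
i=19 t=18 v=9: → [18,22),[16,20); WM=17
i=20 t=20 v=8: → [20,24),[18,22); WM=18; [14,18) fires=5
i=21 t=21 v=3: → [20,24),[18,22); WM=19
i=22 t=20 v=6: → [20,24),[18,22); WM=19
i=23 t=23 v=3: → [22,26),[20,24); WM=21; [16,20) fires=6

6 11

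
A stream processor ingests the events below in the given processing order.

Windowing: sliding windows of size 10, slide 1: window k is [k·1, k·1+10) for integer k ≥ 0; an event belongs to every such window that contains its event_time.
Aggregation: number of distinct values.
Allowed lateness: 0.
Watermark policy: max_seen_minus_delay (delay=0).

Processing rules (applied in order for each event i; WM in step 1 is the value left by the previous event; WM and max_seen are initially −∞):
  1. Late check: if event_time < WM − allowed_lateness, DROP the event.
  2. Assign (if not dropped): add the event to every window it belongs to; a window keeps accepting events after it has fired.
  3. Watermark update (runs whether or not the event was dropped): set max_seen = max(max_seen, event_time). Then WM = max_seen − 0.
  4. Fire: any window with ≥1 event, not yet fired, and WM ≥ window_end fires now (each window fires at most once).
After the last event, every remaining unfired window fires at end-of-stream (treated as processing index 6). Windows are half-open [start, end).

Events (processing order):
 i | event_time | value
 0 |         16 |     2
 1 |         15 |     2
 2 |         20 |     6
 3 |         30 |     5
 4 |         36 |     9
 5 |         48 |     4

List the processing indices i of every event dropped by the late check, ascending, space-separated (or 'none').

1

i=0 t=16 v=2: → [16,26),[15,25),[14,24),[13,23),[12,22),[11,21),[10,20),[9,19),[8,18),[7,17); WM=16
i=1 t=15 v=2: DROP (t<16-0); WM=16
i=2 t=20 v=6: → [20,30),[19,29),[18,28),[17,27),[16,26),[15,25),[14,24),[13,23),[12,22),[11,21); WM=20; [7,17) fires=1 [8,18) fires=1 [9,19) fires=1 [10,20) fires=1
i=3 t=30 v=5: → [30,40),[29,39),[28,38),[27,37),[26,36),[25,35),[24,34),[23,33),[22,32),[21,31); WM=30; [11,21) fires=2 [12,22) fires=2 [13,23) fires=2 [14,24) fires=2 [15,25) fires=2 [16,26) fires=2 [17,27) fires=1 [18,28) fires=1 [19,29) fires=1 [20,30) fires=1
i=4 t=36 v=9: → [36,46),[35,45),[34,44),[33,43),[32,42),[31,41),[30,40),[29,39),[28,38),[27,37); WM=36; [21,31) fires=1 [22,32) fires=1 [23,33) fires=1 [24,34) fires=1 [25,35) fires=1 [26,36) fires=1
i=5 t=48 v=4: → [48,58),[47,57),[46,56),[45,55),[44,54),[43,53),[42,52),[41,51),[40,50),[39,49); WM=48; [27,37) fires=2 [28,38) fires=2 [29,39) fires=2 [30,40) fires=2 [31,41) fires=1 [32,42) fires=1 [33,43) fires=1 [34,44) fires=1 [35,45) fires=1 [36,46) fires=1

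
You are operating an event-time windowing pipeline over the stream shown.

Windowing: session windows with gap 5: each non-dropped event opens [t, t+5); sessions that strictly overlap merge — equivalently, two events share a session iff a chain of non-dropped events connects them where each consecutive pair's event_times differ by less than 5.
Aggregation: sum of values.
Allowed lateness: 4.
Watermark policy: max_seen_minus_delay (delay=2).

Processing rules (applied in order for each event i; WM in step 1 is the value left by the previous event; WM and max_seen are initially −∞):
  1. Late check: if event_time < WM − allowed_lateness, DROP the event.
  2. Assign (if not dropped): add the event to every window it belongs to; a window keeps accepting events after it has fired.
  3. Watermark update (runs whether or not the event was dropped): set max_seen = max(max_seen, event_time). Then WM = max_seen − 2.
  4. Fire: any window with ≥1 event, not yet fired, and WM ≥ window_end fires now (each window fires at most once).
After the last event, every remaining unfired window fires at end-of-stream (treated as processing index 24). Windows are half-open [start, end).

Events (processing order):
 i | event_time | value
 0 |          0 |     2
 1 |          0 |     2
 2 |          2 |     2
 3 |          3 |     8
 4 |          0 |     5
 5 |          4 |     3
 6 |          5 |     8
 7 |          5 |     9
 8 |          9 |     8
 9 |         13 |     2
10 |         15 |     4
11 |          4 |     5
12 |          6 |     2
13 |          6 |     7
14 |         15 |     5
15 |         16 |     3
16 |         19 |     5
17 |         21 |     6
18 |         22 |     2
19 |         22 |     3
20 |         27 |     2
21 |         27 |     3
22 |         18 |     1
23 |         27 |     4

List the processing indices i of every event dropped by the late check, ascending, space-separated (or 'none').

11 12 13 22

i=0 t=0 v=2: → [0,5); WM=-2
i=1 t=0 v=2: → [0,5); WM=-2
i=2 t=2 v=2: → [0,7); WM=0
i=3 t=3 v=8: → [0,8); WM=1
i=4 t=0 v=5: → [0,8); WM=1
i=5 t=4 v=3: → [0,9); WM=2
i=6 t=5 v=8: → [0,10); WM=3
i=7 t=5 v=9: → [0,10); WM=3
i=8 t=9 v=8: → [0,14); WM=7
i=9 t=13 v=2: → [0,18); WM=11
i=10 t=15 v=4: → [0,20); WM=13
i=11 t=4 v=5: DROP (t<13-4); WM=13
i=12 t=6 v=2: DROP (t<13-4); WM=13
i=13 t=6 v=7: DROP (t<13-4); WM=13
i=14 t=15 v=5: → [0,20); WM=13
i=15 t=16 v=3: → [0,21); WM=14
i=16 t=19 v=5: → [0,24); WM=17
i=17 t=21 v=6: → [0,26); WM=19
i=18 t=22 v=2: → [0,27); WM=20
i=19 t=22 v=3: → [0,27); WM=20
i=20 t=27 v=2: → [27,32); WM=25
i=21 t=27 v=3: → [27,32); WM=25
i=22 t=18 v=1: DROP (t<25-4); WM=25
i=23 t=27 v=4: → [27,32); WM=25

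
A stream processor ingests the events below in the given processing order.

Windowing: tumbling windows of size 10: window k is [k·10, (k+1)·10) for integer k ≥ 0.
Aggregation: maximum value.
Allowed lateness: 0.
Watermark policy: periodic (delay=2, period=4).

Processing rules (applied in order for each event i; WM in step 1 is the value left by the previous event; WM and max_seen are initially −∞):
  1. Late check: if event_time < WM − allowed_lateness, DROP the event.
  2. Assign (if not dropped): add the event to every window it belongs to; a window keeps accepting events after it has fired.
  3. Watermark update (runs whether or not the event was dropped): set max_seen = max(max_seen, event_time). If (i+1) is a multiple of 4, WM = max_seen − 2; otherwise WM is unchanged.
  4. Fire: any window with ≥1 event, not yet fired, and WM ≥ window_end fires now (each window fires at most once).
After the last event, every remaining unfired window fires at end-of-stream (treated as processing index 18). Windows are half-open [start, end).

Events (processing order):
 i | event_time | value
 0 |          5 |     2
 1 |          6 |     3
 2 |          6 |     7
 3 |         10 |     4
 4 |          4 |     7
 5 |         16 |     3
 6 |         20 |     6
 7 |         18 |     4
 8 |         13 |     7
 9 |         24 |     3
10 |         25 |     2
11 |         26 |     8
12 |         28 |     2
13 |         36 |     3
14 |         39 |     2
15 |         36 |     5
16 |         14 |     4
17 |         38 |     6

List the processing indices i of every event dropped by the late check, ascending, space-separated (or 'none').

i=0 t=5 v=2: → [0,10); WM=−∞
i=1 t=6 v=3: → [0,10); WM=−∞
i=2 t=6 v=7: → [0,10); WM=−∞
i=3 t=10 v=4: → [10,20); WM=8
i=4 t=4 v=7: DROP (t<8-0); WM=8
i=5 t=16 v=3: → [10,20); WM=8
i=6 t=20 v=6: → [20,30); WM=8
i=7 t=18 v=4: → [10,20); WM=18; [0,10) fires=7
i=8 t=13 v=7: DROP (t<18-0); WM=18
i=9 t=24 v=3: → [20,30); WM=18
i=10 t=25 v=2: → [20,30); WM=18
i=11 t=26 v=8: → [20,30); WM=24; [10,20) fires=4
i=12 t=28 v=2: → [20,30); WM=24
i=13 t=36 v=3: → [30,40); WM=24
i=14 t=39 v=2: → [30,40); WM=24
i=15 t=36 v=5: → [30,40); WM=37; [20,30) fires=8
i=16 t=14 v=4: DROP (t<37-0); WM=37
i=17 t=38 v=6: → [30,40); WM=37

4 8 16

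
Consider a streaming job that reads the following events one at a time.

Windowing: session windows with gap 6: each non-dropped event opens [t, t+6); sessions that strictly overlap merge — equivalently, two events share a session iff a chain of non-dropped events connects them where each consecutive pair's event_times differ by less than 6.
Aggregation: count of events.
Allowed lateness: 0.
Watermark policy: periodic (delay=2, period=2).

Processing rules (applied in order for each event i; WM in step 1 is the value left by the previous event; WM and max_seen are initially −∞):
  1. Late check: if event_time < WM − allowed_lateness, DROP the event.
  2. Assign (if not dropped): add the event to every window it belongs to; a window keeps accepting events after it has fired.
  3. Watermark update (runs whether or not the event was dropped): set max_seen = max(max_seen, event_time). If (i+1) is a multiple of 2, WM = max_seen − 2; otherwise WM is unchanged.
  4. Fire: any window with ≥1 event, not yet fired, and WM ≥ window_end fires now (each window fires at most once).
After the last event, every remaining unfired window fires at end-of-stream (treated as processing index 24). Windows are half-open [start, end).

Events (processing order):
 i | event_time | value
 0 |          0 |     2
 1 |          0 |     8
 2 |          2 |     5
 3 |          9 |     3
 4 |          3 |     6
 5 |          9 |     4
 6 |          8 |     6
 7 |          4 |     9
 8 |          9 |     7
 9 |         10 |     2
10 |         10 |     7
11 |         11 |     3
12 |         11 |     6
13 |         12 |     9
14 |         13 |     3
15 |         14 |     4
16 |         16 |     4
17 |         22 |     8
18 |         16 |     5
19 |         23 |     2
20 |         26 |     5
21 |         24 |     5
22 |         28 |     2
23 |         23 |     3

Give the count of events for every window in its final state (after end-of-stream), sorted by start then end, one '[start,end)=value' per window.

i=0 t=0 v=2: → [0,6); WM=−∞
i=1 t=0 v=8: → [0,6); WM=-2
i=2 t=2 v=5: → [0,8); WM=-2
i=3 t=9 v=3: → [9,15); WM=7
i=4 t=3 v=6: DROP (t<7-0); WM=7
i=5 t=9 v=4: → [9,15); WM=7
i=6 t=8 v=6: → [8,15); WM=7
i=7 t=4 v=9: DROP (t<7-0); WM=7
i=8 t=9 v=7: → [8,15); WM=7
i=9 t=10 v=2: → [8,16); WM=8
i=10 t=10 v=7: → [8,16); WM=8
i=11 t=11 v=3: → [8,17); WM=9
i=12 t=11 v=6: → [8,17); WM=9
i=13 t=12 v=9: → [8,18); WM=10
i=14 t=13 v=3: → [8,19); WM=10
i=15 t=14 v=4: → [8,20); WM=12
i=16 t=16 v=4: → [8,22); WM=12
i=17 t=22 v=8: → [22,28); WM=20
i=18 t=16 v=5: DROP (t<20-0); WM=20
i=19 t=23 v=2: → [22,29); WM=21
i=20 t=26 v=5: → [22,32); WM=21
i=21 t=24 v=5: → [22,32); WM=24
i=22 t=28 v=2: → [22,34); WM=24
i=23 t=23 v=3: DROP (t<24-0); WM=26

[0,8)=3 [8,22)=12 [22,34)=5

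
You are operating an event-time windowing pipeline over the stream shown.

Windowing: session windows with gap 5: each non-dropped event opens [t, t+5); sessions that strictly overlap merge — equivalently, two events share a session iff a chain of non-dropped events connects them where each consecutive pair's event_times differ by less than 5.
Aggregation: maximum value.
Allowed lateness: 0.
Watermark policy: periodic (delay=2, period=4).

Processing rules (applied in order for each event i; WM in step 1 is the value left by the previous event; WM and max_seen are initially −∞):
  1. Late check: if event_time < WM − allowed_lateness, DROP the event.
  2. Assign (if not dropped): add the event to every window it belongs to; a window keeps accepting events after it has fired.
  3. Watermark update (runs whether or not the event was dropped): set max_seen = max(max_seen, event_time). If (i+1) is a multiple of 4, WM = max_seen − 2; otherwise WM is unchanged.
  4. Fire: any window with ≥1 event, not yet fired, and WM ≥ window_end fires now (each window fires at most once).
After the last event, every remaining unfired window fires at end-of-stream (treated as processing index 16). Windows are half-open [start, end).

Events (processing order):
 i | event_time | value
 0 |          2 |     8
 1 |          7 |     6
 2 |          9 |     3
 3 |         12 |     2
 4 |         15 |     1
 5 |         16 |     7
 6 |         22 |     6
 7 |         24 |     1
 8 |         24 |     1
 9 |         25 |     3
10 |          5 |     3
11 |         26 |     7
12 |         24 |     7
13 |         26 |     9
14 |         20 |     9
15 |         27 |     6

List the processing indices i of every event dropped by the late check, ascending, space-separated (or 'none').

10 14

i=0 t=2 v=8: → [2,7); WM=−∞
i=1 t=7 v=6: → [7,12); WM=−∞
i=2 t=9 v=3: → [7,14); WM=−∞
i=3 t=12 v=2: → [7,17); WM=10
i=4 t=15 v=1: → [7,20); WM=10
i=5 t=16 v=7: → [7,21); WM=10
i=6 t=22 v=6: → [22,27); WM=10
i=7 t=24 v=1: → [22,29); WM=22
i=8 t=24 v=1: → [22,29); WM=22
i=9 t=25 v=3: → [22,30); WM=22
i=10 t=5 v=3: DROP (t<22-0); WM=22
i=11 t=26 v=7: → [22,31); WM=24
i=12 t=24 v=7: → [22,31); WM=24
i=13 t=26 v=9: → [22,31); WM=24
i=14 t=20 v=9: DROP (t<24-0); WM=24
i=15 t=27 v=6: → [22,32); WM=25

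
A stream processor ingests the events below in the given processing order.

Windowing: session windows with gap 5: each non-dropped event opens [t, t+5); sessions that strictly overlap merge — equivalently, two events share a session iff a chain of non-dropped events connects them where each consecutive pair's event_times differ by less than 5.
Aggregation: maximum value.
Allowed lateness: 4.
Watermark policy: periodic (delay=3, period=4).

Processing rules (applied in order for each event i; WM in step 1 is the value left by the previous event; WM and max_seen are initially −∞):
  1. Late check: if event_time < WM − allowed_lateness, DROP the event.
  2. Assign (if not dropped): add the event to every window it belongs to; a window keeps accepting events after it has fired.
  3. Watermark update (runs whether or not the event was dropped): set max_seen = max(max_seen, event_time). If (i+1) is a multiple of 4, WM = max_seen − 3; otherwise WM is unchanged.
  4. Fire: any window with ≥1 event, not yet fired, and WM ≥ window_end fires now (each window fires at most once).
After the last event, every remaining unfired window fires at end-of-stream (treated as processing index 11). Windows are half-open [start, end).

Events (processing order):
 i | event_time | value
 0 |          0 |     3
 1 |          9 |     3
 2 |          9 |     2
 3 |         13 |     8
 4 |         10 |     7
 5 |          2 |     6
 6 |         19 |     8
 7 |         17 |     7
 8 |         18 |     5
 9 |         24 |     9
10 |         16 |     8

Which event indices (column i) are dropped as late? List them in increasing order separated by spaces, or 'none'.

5

i=0 t=0 v=3: → [0,5); WM=−∞
i=1 t=9 v=3: → [9,14); WM=−∞
i=2 t=9 v=2: → [9,14); WM=−∞
i=3 t=13 v=8: → [9,18); WM=10
i=4 t=10 v=7: → [9,18); WM=10
i=5 t=2 v=6: DROP (t<10-4); WM=10
i=6 t=19 v=8: → [19,24); WM=10
i=7 t=17 v=7: → [9,24); WM=16
i=8 t=18 v=5: → [9,24); WM=16
i=9 t=24 v=9: → [24,29); WM=16
i=10 t=16 v=8: → [9,24); WM=16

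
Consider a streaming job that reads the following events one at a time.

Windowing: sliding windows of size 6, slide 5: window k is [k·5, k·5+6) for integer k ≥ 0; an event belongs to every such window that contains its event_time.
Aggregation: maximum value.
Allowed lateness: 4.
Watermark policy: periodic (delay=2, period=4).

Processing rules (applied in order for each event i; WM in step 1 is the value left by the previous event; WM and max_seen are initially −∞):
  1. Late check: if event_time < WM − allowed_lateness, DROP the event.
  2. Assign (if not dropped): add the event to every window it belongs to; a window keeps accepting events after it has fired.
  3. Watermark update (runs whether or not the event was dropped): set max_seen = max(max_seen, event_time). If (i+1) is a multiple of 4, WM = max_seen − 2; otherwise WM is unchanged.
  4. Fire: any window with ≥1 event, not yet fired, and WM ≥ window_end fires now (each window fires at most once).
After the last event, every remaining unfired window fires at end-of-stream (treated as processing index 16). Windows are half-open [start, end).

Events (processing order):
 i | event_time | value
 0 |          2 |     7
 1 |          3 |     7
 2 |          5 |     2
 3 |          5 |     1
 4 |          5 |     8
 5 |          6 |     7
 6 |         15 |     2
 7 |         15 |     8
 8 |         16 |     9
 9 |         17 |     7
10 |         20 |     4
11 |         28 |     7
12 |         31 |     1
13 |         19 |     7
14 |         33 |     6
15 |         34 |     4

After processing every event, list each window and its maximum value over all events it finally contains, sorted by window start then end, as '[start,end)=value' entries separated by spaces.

i=0 t=2 v=7: → [0,6); WM=−∞
i=1 t=3 v=7: → [0,6); WM=−∞
i=2 t=5 v=2: → [5,11),[0,6); WM=−∞
i=3 t=5 v=1: → [5,11),[0,6); WM=3
i=4 t=5 v=8: → [5,11),[0,6); WM=3
i=5 t=6 v=7: → [5,11); WM=3
i=6 t=15 v=2: → [15,21),[10,16); WM=3
i=7 t=15 v=8: → [15,21),[10,16); WM=13; [0,6) fires=8 [5,11) fires=8
i=8 t=16 v=9: → [15,21); WM=13
i=9 t=17 v=7: → [15,21); WM=13
i=10 t=20 v=4: → [20,26),[15,21); WM=13
i=11 t=28 v=7: → [25,31); WM=26; [10,16) fires=8 [15,21) fires=9 [20,26) fires=4
i=12 t=31 v=1: → [30,36); WM=26
i=13 t=19 v=7: DROP (t<26-4); WM=26
i=14 t=33 v=6: → [30,36); WM=26
i=15 t=34 v=4: → [30,36); WM=32; [25,31) fires=7

[0,6)=8 [5,11)=8 [10,16)=8 [15,21)=9 [20,26)=4 [25,31)=7 [30,36)=6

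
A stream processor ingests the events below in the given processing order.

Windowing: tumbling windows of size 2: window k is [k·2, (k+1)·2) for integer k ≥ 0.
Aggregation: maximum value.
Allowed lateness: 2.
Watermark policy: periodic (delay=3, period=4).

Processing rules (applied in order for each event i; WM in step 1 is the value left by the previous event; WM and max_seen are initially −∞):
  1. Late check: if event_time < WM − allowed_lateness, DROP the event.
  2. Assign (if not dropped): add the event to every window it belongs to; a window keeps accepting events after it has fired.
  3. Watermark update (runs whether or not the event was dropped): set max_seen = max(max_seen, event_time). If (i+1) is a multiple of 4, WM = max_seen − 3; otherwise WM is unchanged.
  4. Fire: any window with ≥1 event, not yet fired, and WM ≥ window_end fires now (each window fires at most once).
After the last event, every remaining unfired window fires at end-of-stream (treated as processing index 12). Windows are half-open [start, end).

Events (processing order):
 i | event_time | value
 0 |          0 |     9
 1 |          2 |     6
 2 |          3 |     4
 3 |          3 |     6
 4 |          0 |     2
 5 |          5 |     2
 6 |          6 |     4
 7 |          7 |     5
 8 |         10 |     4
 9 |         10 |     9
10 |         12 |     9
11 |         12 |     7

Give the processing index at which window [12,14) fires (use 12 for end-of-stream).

i=0 t=0 v=9: → [0,2); WM=−∞
i=1 t=2 v=6: → [2,4); WM=−∞
i=2 t=3 v=4: → [2,4); WM=−∞
i=3 t=3 v=6: → [2,4); WM=0
i=4 t=0 v=2: → [0,2); WM=0
i=5 t=5 v=2: → [4,6); WM=0
i=6 t=6 v=4: → [6,8); WM=0
i=7 t=7 v=5: → [6,8); WM=4; [0,2) fires=9 [2,4) fires=6
i=8 t=10 v=4: → [10,12); WM=4
i=9 t=10 v=9: → [10,12); WM=4
i=10 t=12 v=9: → [12,14); WM=4
i=11 t=12 v=7: → [12,14); WM=9; [4,6) fires=2 [6,8) fires=5

12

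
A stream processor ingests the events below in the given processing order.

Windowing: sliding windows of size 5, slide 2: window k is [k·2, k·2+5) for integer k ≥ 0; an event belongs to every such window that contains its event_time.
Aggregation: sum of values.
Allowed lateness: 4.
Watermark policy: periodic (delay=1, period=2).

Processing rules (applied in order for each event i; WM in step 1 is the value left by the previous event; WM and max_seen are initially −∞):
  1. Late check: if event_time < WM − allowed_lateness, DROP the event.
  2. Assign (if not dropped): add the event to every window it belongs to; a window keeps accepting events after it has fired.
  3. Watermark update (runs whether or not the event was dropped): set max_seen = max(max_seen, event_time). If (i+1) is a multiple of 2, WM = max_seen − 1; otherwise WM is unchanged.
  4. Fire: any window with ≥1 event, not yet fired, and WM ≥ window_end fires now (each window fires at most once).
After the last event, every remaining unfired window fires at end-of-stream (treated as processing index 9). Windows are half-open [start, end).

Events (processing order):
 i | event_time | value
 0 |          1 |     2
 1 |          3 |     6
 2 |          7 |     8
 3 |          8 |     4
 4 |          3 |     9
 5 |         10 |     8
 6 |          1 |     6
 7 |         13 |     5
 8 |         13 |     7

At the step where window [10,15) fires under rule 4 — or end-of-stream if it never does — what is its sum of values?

20

i=0 t=1 v=2: → [0,5); WM=−∞
i=1 t=3 v=6: → [2,7),[0,5); WM=2
i=2 t=7 v=8: → [6,11),[4,9); WM=2
i=3 t=8 v=4: → [8,13),[6,11),[4,9); WM=7; [0,5) fires=8 [2,7) fires=6
i=4 t=3 v=9: → [2,7),[0,5); WM=7
i=5 t=10 v=8: → [10,15),[8,13),[6,11); WM=9; [4,9) fires=12
i=6 t=1 v=6: DROP (t<9-4); WM=9
i=7 t=13 v=5: → [12,17),[10,15); WM=12; [6,11) fires=20
i=8 t=13 v=7: → [12,17),[10,15); WM=12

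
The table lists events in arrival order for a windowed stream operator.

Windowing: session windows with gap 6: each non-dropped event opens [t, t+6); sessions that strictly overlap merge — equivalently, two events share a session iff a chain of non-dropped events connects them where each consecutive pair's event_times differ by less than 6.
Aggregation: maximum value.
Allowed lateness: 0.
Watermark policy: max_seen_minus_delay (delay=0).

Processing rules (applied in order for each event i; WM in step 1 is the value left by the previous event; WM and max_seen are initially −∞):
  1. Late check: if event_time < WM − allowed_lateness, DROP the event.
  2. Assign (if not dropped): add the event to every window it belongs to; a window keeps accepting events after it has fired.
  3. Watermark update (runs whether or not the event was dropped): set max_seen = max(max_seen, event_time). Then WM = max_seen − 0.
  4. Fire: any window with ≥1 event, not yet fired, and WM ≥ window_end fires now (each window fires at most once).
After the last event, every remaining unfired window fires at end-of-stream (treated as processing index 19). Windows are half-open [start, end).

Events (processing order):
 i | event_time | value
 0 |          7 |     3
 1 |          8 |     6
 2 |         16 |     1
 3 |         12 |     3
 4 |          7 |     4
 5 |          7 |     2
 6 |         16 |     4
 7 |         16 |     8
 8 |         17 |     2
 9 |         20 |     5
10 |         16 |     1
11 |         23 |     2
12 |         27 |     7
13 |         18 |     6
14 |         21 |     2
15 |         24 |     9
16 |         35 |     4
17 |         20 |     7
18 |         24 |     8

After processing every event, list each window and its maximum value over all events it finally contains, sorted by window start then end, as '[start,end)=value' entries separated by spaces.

i=0 t=7 v=3: → [7,13); WM=7
i=1 t=8 v=6: → [7,14); WM=8
i=2 t=16 v=1: → [16,22); WM=16
i=3 t=12 v=3: DROP (t<16-0); WM=16
i=4 t=7 v=4: DROP (t<16-0); WM=16
i=5 t=7 v=2: DROP (t<16-0); WM=16
i=6 t=16 v=4: → [16,22); WM=16
i=7 t=16 v=8: → [16,22); WM=16
i=8 t=17 v=2: → [16,23); WM=17
i=9 t=20 v=5: → [16,26); WM=20
i=10 t=16 v=1: DROP (t<20-0); WM=20
i=11 t=23 v=2: → [16,29); WM=23
i=12 t=27 v=7: → [16,33); WM=27
i=13 t=18 v=6: DROP (t<27-0); WM=27
i=14 t=21 v=2: DROP (t<27-0); WM=27
i=15 t=24 v=9: DROP (t<27-0); WM=27
i=16 t=35 v=4: → [35,41); WM=35
i=17 t=20 v=7: DROP (t<35-0); WM=35
i=18 t=24 v=8: DROP (t<35-0); WM=35

[7,14)=6 [16,33)=8 [35,41)=4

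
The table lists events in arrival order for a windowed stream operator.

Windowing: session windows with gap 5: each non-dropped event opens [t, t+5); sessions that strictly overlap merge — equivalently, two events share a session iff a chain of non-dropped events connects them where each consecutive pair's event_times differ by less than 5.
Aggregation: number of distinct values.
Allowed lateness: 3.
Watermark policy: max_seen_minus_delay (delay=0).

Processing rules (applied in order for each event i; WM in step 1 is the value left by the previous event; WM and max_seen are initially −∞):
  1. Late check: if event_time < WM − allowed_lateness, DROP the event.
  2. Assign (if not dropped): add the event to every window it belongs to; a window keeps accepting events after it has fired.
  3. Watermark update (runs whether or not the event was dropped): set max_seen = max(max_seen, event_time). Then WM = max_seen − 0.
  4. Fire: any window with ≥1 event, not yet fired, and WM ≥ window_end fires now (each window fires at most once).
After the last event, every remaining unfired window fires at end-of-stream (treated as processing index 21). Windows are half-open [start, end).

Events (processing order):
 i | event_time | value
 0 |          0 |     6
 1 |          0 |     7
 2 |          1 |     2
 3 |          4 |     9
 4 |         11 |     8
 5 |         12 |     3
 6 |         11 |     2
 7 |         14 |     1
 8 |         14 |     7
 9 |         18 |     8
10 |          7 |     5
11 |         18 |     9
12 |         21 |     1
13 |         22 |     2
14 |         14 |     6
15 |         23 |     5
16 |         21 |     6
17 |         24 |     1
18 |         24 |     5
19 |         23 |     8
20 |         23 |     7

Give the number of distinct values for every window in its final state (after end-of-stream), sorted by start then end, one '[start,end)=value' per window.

[0,9)=4 [11,29)=8

i=0 t=0 v=6: → [0,5); WM=0
i=1 t=0 v=7: → [0,5); WM=0
i=2 t=1 v=2: → [0,6); WM=1
i=3 t=4 v=9: → [0,9); WM=4
i=4 t=11 v=8: → [11,16); WM=11
i=5 t=12 v=3: → [11,17); WM=12
i=6 t=11 v=2: → [11,17); WM=12
i=7 t=14 v=1: → [11,19); WM=14
i=8 t=14 v=7: → [11,19); WM=14
i=9 t=18 v=8: → [11,23); WM=18
i=10 t=7 v=5: DROP (t<18-3); WM=18
i=11 t=18 v=9: → [11,23); WM=18
i=12 t=21 v=1: → [11,26); WM=21
i=13 t=22 v=2: → [11,27); WM=22
i=14 t=14 v=6: DROP (t<22-3); WM=22
i=15 t=23 v=5: → [11,28); WM=23
i=16 t=21 v=6: → [11,28); WM=23
i=17 t=24 v=1: → [11,29); WM=24
i=18 t=24 v=5: → [11,29); WM=24
i=19 t=23 v=8: → [11,29); WM=24
i=20 t=23 v=7: → [11,29); WM=24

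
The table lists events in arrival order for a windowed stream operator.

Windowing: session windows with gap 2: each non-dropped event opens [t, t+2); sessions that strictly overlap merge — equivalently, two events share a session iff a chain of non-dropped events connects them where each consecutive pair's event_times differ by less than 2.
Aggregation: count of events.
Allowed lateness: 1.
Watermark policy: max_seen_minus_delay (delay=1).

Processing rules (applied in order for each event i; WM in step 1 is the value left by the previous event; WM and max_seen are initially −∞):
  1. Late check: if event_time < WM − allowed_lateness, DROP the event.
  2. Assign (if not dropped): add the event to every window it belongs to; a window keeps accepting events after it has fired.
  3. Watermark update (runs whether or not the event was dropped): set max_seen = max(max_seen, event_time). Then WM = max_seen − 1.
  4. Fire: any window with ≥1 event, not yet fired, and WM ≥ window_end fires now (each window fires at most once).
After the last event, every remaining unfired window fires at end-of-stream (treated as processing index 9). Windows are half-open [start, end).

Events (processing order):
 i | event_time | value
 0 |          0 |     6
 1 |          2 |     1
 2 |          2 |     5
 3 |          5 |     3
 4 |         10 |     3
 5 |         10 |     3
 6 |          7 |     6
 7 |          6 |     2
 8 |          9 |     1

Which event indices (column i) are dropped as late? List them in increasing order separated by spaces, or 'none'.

6 7

i=0 t=0 v=6: → [0,2); WM=-1
i=1 t=2 v=1: → [2,4); WM=1
i=2 t=2 v=5: → [2,4); WM=1
i=3 t=5 v=3: → [5,7); WM=4
i=4 t=10 v=3: → [10,12); WM=9
i=5 t=10 v=3: → [10,12); WM=9
i=6 t=7 v=6: DROP (t<9-1); WM=9
i=7 t=6 v=2: DROP (t<9-1); WM=9
i=8 t=9 v=1: → [9,12); WM=9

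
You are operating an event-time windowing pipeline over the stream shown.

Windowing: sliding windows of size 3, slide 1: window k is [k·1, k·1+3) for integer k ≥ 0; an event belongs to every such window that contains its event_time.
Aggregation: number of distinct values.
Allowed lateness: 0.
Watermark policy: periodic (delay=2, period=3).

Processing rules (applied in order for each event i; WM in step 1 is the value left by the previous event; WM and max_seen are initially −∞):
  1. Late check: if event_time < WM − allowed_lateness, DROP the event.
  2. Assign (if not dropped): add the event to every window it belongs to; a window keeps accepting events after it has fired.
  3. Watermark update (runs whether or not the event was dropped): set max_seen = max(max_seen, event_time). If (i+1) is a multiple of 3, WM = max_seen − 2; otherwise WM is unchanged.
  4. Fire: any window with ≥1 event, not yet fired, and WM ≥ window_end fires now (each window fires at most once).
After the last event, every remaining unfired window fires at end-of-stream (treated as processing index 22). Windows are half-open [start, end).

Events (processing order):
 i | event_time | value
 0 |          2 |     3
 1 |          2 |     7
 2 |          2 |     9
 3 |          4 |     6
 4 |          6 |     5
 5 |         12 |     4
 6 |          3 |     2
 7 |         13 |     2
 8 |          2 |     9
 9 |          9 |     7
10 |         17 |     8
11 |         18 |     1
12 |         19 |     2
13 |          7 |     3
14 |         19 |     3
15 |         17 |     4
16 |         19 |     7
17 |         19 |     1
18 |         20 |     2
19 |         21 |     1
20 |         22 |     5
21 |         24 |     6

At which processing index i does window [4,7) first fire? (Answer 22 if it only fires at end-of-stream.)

5

i=0 t=2 v=3: → [2,5),[1,4),[0,3); WM=−∞
i=1 t=2 v=7: → [2,5),[1,4),[0,3); WM=−∞
i=2 t=2 v=9: → [2,5),[1,4),[0,3); WM=0
i=3 t=4 v=6: → [4,7),[3,6),[2,5); WM=0
i=4 t=6 v=5: → [6,9),[5,8),[4,7); WM=0
i=5 t=12 v=4: → [12,15),[11,14),[10,13); WM=10; [0,3) fires=3 [1,4) fires=3 [2,5) fires=4 [3,6) fires=1 [4,7) fires=2 [5,8) fires=1 [6,9) fires=1
i=6 t=3 v=2: DROP (t<10-0); WM=10
i=7 t=13 v=2: → [13,16),[12,15),[11,14); WM=10
i=8 t=2 v=9: DROP (t<10-0); WM=11
i=9 t=9 v=7: DROP (t<11-0); WM=11
i=10 t=17 v=8: → [17,20),[16,19),[15,18); WM=11
i=11 t=18 v=1: → [18,21),[17,20),[16,19); WM=16; [10,13) fires=1 [11,14) fires=2 [12,15) fires=2 [13,16) fires=1
i=12 t=19 v=2: → [19,22),[18,21),[17,20); WM=16
i=13 t=7 v=3: DROP (t<16-0); WM=16
i=14 t=19 v=3: → [19,22),[18,21),[17,20); WM=17
i=15 t=17 v=4: → [17,20),[16,19),[15,18); WM=17
i=16 t=19 v=7: → [19,22),[18,21),[17,20); WM=17
i=17 t=19 v=1: → [19,22),[18,21),[17,20); WM=17
i=18 t=20 v=2: → [20,23),[19,22),[18,21); WM=17
i=19 t=21 v=1: → [21,24),[20,23),[19,22); WM=17
i=20 t=22 v=5: → [22,25),[21,24),[20,23); WM=20; [15,18) fires=2 [16,19) fires=3 [17,20) fires=6
i=21 t=24 v=6: → [24,27),[23,26),[22,25); WM=20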